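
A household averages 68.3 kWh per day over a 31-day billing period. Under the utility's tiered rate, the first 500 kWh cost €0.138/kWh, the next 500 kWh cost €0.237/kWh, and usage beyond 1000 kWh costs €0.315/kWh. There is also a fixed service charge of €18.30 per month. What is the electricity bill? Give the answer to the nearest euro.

€558

Usage = 68.3 kWh/day × 31 days = 2117.3 kWh
First 500 kWh × €0.138 = €69.00
Next 500 kWh × €0.237 = €118.50
Remaining 1117.3 kWh × €0.315 = €351.95
Energy charge = €539.45; + service €18.30 = €557.75 ≈ €558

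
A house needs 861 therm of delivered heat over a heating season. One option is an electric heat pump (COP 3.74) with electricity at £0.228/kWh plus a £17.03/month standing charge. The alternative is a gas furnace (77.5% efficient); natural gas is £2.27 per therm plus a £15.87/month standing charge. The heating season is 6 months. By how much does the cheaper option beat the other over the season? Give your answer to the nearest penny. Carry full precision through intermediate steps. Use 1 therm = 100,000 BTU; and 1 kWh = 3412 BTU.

£976.58

Heat load = 861 therm × 100,000 = 86,100,000 BTU
Gas: input = 86,100,000 / 0.775 = 111,096,774 BTU = 1,111 therm → 1,111 × £2.27 = £2,521.90; + 6 × £15.87 standing = £2,617.12
Heat pump: 86,100,000 BTU / 3412 = 25,230 kWh heat; / 3.74 = 6,747 kWh in → × £0.228 = £1,538.36; + 6 × £17.03 standing = £1,640.54
Difference = |£2,617.12 − £1,640.54| = £976.58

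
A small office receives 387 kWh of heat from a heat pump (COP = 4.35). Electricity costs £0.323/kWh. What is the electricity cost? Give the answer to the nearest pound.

Electrical input = 387 kWh / 4.35 = 88.97 kWh
Cost = 88.97 × £0.323/kWh = £28.74 ≈ £29

£29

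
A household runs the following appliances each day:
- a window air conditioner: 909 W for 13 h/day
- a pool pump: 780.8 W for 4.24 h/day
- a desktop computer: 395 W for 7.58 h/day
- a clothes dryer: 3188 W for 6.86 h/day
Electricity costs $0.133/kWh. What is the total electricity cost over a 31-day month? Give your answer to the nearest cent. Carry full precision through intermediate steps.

window air conditioner: 909 W × 13 h × 31 d = 366,327 Wh = 366.3 kWh
pool pump: 780.8 W × 4.24 h × 31 d = 102,628 Wh = 102.6 kWh
desktop computer: 395 W × 7.58 h × 31 d = 92,817 Wh = 92.82 kWh
clothes dryer: 3188 W × 6.86 h × 31 d = 677,960 Wh = 678 kWh
Total energy = 366.3 + 102.6 + 92.82 + 678 = 1,240 kWh
Cost = 1,240 kWh × $0.133 = $164.88

$164.88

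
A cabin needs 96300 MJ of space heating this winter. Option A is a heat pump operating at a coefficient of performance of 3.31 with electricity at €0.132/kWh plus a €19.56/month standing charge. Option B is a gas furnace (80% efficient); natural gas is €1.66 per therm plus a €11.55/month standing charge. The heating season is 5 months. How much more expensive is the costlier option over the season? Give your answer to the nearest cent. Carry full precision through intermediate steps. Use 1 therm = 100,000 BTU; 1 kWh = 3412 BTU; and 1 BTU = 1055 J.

Heat load = 96300 MJ = 96,300,000,000 J / 1055 = 91,279,621 BTU
Gas: input = 91,279,621 / 0.80 = 114,099,526 BTU = 1,141 therm → 1,141 × €1.66 = €1,894.05; + 5 × €11.55 standing = €1,951.80
Heat pump: 91,279,621 BTU / 3412 = 26,750 kWh heat; / 3.31 = 8,082 kWh in → × €0.132 = €1,066.87; + 5 × €19.56 standing = €1,164.67
Difference = |€1,951.80 − €1,164.67| = €787.13

€787.13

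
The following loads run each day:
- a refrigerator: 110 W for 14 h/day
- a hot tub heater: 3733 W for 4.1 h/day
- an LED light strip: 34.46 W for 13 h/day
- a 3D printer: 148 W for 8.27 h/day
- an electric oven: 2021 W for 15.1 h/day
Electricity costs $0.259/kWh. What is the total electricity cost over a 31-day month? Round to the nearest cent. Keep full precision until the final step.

$393.70

refrigerator: 110 W × 14 h × 31 d = 47,740 Wh = 47.74 kWh
hot tub heater: 3733 W × 4.1 h × 31 d = 474,464 Wh = 474.5 kWh
LED light strip: 34.46 W × 13 h × 31 d = 13,887 Wh = 13.89 kWh
3D printer: 148 W × 8.27 h × 31 d = 37,943 Wh = 37.94 kWh
electric oven: 2021 W × 15.1 h × 31 d = 946,030 Wh = 946 kWh
Total energy = 47.74 + 474.5 + 13.89 + 37.94 + 946 = 1,520 kWh
Cost = 1,520 kWh × $0.259 = $393.70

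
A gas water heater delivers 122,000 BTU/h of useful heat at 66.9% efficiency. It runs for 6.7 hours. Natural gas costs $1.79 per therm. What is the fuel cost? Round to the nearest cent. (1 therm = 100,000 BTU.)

Heat delivered = 122,000 BTU/h × 6.7 h = 817,400 BTU
Gas input = 817,400 / 0.669 = 1,221,824 BTU
= 1,221,824 / 100,000 = 12.22 therm
Cost = 12.22 × $1.79/therm = $21.87

$21.87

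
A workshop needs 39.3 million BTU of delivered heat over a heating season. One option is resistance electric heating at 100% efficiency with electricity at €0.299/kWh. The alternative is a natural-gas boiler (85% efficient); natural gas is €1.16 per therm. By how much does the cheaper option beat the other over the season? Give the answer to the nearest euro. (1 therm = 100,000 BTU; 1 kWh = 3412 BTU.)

€2908

Heat load = 39.3 × 10⁶ BTU = 39,300,000 BTU
Gas: input = 39,300,000 / 0.85 = 46,235,294 BTU = 462.4 therm → 462.4 × €1.16 = €536.33
Electric: 39,300,000 BTU / 3412 = 11,520 kWh → × €0.299 = €3,443.93
Difference = |€536.33 − €3,443.93| = €2,907.60 ≈ €2908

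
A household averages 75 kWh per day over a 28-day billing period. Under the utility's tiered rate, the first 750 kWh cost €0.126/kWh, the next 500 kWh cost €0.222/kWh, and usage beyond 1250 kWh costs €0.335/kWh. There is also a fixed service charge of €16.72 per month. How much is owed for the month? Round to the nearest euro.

Usage = 75 kWh/day × 28 days = 2100 kWh
First 750 kWh × €0.126 = €94.50
Next 500 kWh × €0.222 = €111.00
Remaining 850 kWh × €0.335 = €284.75
Energy charge = €490.25; + service €16.72 = €506.97 ≈ €507

€507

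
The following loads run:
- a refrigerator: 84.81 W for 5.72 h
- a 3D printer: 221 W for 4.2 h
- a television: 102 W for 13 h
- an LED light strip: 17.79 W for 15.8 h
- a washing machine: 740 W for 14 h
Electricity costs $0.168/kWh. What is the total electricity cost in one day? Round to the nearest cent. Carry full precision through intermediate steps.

$2.25

refrigerator: 84.81 W × 5.72 h = 485 Wh = 0.4851 kWh
3D printer: 221 W × 4.2 h = 928 Wh = 0.9282 kWh
television: 102 W × 13 h = 1,326 Wh = 1.326 kWh
LED light strip: 17.79 W × 15.8 h = 281 Wh = 0.2811 kWh
washing machine: 740 W × 14 h = 10,360 Wh = 10.36 kWh
Total energy = 0.4851 + 0.9282 + 1.326 + 0.2811 + 10.36 = 13.38 kWh
Cost = 13.38 kWh × $0.168 = $2.25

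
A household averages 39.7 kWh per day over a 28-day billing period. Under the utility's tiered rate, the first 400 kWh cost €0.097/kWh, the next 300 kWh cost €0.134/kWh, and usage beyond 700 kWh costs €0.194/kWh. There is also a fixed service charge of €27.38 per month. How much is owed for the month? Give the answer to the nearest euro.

Usage = 39.7 kWh/day × 28 days = 1111.6 kWh
First 400 kWh × €0.097 = €38.80
Next 300 kWh × €0.134 = €40.20
Remaining 411.6 kWh × €0.194 = €79.85
Energy charge = €158.85; + service €27.38 = €186.23 ≈ €186

€186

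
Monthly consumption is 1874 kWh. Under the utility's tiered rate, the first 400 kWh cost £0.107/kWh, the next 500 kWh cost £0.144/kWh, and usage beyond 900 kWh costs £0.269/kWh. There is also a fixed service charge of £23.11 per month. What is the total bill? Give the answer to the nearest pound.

£400

First 400 kWh × £0.107 = £42.80
Next 500 kWh × £0.144 = £72.00
Remaining 974 kWh × £0.269 = £262.01
Energy charge = £376.81; + service £23.11 = £399.92 ≈ £400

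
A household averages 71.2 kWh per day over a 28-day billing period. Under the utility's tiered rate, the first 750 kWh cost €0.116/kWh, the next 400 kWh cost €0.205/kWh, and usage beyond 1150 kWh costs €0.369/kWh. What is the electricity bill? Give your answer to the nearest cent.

€480.29

Usage = 71.2 kWh/day × 28 days = 1993.6 kWh
First 750 kWh × €0.116 = €87.00
Next 400 kWh × €0.205 = €82.00
Remaining 843.6 kWh × €0.369 = €311.29
Total = €480.29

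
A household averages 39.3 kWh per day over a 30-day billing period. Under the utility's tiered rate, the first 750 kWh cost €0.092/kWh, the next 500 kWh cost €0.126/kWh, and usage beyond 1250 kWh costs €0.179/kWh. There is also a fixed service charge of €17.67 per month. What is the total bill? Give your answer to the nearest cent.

Usage = 39.3 kWh/day × 30 days = 1179 kWh
First 750 kWh × €0.092 = €69.00
Next 429 kWh × €0.126 = €54.05
Remaining tier: 0 kWh (not reached)
Energy charge = €123.05; + service €17.67 = €140.72

€140.72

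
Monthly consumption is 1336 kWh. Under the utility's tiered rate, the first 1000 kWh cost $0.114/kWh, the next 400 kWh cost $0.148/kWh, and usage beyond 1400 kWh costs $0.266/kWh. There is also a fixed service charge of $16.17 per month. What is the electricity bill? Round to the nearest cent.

$179.90

First 1000 kWh × $0.114 = $114.00
Next 336 kWh × $0.148 = $49.73
Remaining tier: 0 kWh (not reached)
Energy charge = $163.73; + service $16.17 = $179.90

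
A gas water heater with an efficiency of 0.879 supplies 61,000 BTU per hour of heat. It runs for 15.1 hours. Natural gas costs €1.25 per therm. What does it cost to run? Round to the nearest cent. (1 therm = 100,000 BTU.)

€13.10

Heat delivered = 61,000 BTU/h × 15.1 h = 921,100 BTU
Gas input = 921,100 / 0.879 = 1,047,895 BTU
= 1,047,895 / 100,000 = 10.48 therm
Cost = 10.48 × €1.25/therm = €13.10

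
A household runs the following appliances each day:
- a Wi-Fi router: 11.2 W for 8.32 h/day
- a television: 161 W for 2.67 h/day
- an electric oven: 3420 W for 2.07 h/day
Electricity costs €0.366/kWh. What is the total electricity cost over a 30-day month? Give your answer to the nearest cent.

Wi-Fi router: 11.2 W × 8.32 h × 30 d = 2,796 Wh = 2.796 kWh
television: 161 W × 2.67 h × 30 d = 12,896 Wh = 12.9 kWh
electric oven: 3420 W × 2.07 h × 30 d = 212,382 Wh = 212.4 kWh
Total energy = 2.796 + 12.9 + 212.4 = 228.1 kWh
Cost = 228.1 kWh × €0.366 = €83.47

€83.47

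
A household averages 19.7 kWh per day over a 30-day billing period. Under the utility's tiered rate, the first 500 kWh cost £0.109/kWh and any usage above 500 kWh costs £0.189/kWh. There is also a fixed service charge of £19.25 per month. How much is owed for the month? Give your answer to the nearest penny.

£90.95

Usage = 19.7 kWh/day × 30 days = 591 kWh
First 500 kWh × £0.109 = £54.50
Remaining 91 kWh × £0.189 = £17.20
Energy charge = £71.70; + service £19.25 = £90.95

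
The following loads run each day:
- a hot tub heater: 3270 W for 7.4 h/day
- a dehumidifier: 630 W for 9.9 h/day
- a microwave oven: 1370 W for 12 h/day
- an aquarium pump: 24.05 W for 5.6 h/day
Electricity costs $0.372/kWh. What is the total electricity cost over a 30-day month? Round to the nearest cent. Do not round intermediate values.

$524.63

hot tub heater: 3270 W × 7.4 h × 30 d = 725,940 Wh = 725.9 kWh
dehumidifier: 630 W × 9.9 h × 30 d = 187,110 Wh = 187.1 kWh
microwave oven: 1370 W × 12 h × 30 d = 493,200 Wh = 493.2 kWh
aquarium pump: 24.05 W × 5.6 h × 30 d = 4,040 Wh = 4.04 kWh
Total energy = 725.9 + 187.1 + 493.2 + 4.04 = 1,410 kWh
Cost = 1,410 kWh × $0.372 = $524.63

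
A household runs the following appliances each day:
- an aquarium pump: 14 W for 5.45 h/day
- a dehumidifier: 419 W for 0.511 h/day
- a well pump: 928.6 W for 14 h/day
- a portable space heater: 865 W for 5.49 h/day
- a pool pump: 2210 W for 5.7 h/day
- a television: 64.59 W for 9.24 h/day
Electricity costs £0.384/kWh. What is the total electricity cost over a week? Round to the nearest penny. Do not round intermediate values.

aquarium pump: 14 W × 5.45 h × 7 d = 534 Wh = 0.5341 kWh
dehumidifier: 419 W × 0.511 h × 7 d = 1,499 Wh = 1.499 kWh
well pump: 928.6 W × 14 h × 7 d = 91,003 Wh = 91 kWh
portable space heater: 865 W × 5.49 h × 7 d = 33,242 Wh = 33.24 kWh
pool pump: 2210 W × 5.7 h × 7 d = 88,179 Wh = 88.18 kWh
television: 64.59 W × 9.24 h × 7 d = 4,178 Wh = 4.178 kWh
Total energy = 0.5341 + 1.499 + 91 + 33.24 + 88.18 + 4.178 = 218.6 kWh
Cost = 218.6 kWh × £0.384 = £83.96

£83.96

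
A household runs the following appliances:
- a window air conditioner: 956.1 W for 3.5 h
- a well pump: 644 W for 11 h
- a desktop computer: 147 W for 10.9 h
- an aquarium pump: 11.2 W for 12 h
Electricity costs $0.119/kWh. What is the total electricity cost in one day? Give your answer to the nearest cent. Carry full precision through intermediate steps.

$1.45

window air conditioner: 956.1 W × 3.5 h = 3,346 Wh = 3.346 kWh
well pump: 644 W × 11 h = 7,084 Wh = 7.084 kWh
desktop computer: 147 W × 10.9 h = 1,602 Wh = 1.602 kWh
aquarium pump: 11.2 W × 12 h = 134 Wh = 0.1344 kWh
Total energy = 3.346 + 7.084 + 1.602 + 0.1344 = 12.17 kWh
Cost = 12.17 kWh × $0.119 = $1.45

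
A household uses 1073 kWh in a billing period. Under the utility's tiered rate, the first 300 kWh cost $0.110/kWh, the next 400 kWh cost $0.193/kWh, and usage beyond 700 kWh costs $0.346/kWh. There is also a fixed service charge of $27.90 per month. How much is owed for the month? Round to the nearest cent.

First 300 kWh × $0.110 = $33.00
Next 400 kWh × $0.193 = $77.20
Remaining 373 kWh × $0.346 = $129.06
Energy charge = $239.26; + service $27.90 = $267.16

$267.16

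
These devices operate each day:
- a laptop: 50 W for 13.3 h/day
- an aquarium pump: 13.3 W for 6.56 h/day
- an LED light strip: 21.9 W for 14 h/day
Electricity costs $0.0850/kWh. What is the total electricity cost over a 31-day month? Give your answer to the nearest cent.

$2.79

laptop: 50 W × 13.3 h × 31 d = 20,615 Wh = 20.61 kWh
aquarium pump: 13.3 W × 6.56 h × 31 d = 2,705 Wh = 2.705 kWh
LED light strip: 21.9 W × 14 h × 31 d = 9,505 Wh = 9.505 kWh
Total energy = 20.61 + 2.705 + 9.505 = 32.82 kWh
Cost = 32.82 kWh × $0.0850 = $2.79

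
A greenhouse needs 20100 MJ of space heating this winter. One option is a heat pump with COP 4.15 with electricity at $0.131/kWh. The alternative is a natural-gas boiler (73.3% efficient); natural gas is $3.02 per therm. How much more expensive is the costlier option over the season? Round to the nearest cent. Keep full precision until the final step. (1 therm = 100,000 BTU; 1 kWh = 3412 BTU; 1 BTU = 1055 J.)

Heat load = 20100 MJ = 20,100,000,000 J / 1055 = 19,052,133 BTU
Gas: input = 19,052,133 / 0.733 = 25,991,995 BTU = 259.9 therm → 259.9 × $3.02 = $784.96
Heat pump: 19,052,133 BTU / 3412 = 5,584 kWh heat; / 4.15 = 1,346 kWh in → × $0.131 = $176.26
Difference = |$784.96 − $176.26| = $608.70

$608.70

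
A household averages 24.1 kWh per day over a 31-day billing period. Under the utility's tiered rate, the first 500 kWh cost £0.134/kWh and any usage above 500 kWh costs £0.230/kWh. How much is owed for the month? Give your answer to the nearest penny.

Usage = 24.1 kWh/day × 31 days = 747.1 kWh
First 500 kWh × £0.134 = £67.00
Remaining 247.1 kWh × £0.230 = £56.83
Total = £123.83

£123.83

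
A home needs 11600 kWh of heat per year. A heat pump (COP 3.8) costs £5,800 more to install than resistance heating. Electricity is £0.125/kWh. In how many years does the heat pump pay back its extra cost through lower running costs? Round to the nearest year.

5 years

Resistance: 11600 kWh × £0.125 = £1,450.00/yr
Heat pump: 11600 / 3.8 = 3053 kWh in → × £0.125 = £381.58/yr
Annual savings = £1,068.42
Payback = £5,800 / £1,068.42 = 5.43 years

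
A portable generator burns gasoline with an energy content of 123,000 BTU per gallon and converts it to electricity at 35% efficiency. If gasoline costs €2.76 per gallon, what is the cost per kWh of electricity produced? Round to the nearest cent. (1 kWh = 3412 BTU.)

Electrical output per gallon = 123,000 BTU × 0.35 / 3412 BTU/kWh = 12.62 kWh
Cost per kWh = €2.76 / 12.62 kWh = €0.219

€0.22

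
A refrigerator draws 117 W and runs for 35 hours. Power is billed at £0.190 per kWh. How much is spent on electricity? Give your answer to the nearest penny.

£0.78

Energy = 117 W × 35 h = 4,095 Wh = 4.095 kWh
Cost = 4.095 kWh × £0.190/kWh = £0.78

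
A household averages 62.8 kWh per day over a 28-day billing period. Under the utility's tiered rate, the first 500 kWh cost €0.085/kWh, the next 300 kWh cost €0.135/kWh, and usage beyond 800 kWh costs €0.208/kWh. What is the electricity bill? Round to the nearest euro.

Usage = 62.8 kWh/day × 28 days = 1758.4 kWh
First 500 kWh × €0.085 = €42.50
Next 300 kWh × €0.135 = €40.50
Remaining 958.4 kWh × €0.208 = €199.35
Total = €282.35 ≈ €282

€282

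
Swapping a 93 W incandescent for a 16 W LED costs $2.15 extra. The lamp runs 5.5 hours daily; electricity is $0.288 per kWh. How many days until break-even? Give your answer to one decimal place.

Power saved = 93 − 16 = 77 W
Daily energy saved = 77 W × 5.5 h = 423.5 Wh = 0.4235 kWh
Daily savings = 0.4235 × $0.288 = $0.1220
Payback = $2.15 / $0.1220 per day = 17.63 days

17.6 days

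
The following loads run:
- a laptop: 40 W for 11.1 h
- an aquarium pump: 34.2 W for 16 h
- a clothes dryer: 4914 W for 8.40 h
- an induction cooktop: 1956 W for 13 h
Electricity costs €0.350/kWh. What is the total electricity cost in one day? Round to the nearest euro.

€24

laptop: 40 W × 11.1 h = 444 Wh = 0.444 kWh
aquarium pump: 34.2 W × 16 h = 547 Wh = 0.5472 kWh
clothes dryer: 4914 W × 8.40 h = 41,278 Wh = 41.28 kWh
induction cooktop: 1956 W × 13 h = 25,428 Wh = 25.43 kWh
Total energy = 0.444 + 0.5472 + 41.28 + 25.43 = 67.7 kWh
Cost = 67.7 kWh × €0.350 = €23.69 ≈ €24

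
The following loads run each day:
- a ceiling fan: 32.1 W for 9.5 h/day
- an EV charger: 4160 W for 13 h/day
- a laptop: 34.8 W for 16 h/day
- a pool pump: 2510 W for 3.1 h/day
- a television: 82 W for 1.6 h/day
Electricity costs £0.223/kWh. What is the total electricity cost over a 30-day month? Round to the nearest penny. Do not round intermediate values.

£420.49

ceiling fan: 32.1 W × 9.5 h × 30 d = 9,148 Wh = 9.149 kWh
EV charger: 4160 W × 13 h × 30 d = 1,622,400 Wh = 1,622 kWh
laptop: 34.8 W × 16 h × 30 d = 16,704 Wh = 16.7 kWh
pool pump: 2510 W × 3.1 h × 30 d = 233,430 Wh = 233.4 kWh
television: 82 W × 1.6 h × 30 d = 3,936 Wh = 3.936 kWh
Total energy = 9.149 + 1,622 + 16.7 + 233.4 + 3.936 = 1,886 kWh
Cost = 1,886 kWh × £0.223 = £420.49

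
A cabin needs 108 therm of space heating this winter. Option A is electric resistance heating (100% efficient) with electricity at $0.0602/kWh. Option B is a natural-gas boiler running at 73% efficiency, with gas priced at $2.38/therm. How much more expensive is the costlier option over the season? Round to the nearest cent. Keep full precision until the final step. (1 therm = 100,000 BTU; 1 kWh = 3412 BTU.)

$161.56

Heat load = 108 therm × 100,000 = 10,800,000 BTU
Gas: input = 10,800,000 / 0.73 = 14,794,521 BTU = 147.9 therm → 147.9 × $2.38 = $352.11
Electric: 10,800,000 BTU / 3412 = 3,165 kWh → × $0.0602 = $190.55
Difference = |$352.11 − $190.55| = $161.56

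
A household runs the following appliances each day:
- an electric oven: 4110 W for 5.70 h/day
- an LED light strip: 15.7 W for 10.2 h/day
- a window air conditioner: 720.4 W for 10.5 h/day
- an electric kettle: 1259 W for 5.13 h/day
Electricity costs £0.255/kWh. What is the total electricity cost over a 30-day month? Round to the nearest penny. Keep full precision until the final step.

electric oven: 4110 W × 5.70 h × 30 d = 702,810 Wh = 702.8 kWh
LED light strip: 15.7 W × 10.2 h × 30 d = 4,804 Wh = 4.804 kWh
window air conditioner: 720.4 W × 10.5 h × 30 d = 226,926 Wh = 226.9 kWh
electric kettle: 1259 W × 5.13 h × 30 d = 193,760 Wh = 193.8 kWh
Total energy = 702.8 + 4.804 + 226.9 + 193.8 = 1,128 kWh
Cost = 1,128 kWh × £0.255 = £287.72

£287.72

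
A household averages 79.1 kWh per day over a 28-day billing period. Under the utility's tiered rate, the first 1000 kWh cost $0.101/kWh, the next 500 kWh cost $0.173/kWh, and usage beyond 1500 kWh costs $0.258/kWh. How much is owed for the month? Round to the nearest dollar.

Usage = 79.1 kWh/day × 28 days = 2214.8 kWh
First 1000 kWh × $0.101 = $101.00
Next 500 kWh × $0.173 = $86.50
Remaining 714.8 kWh × $0.258 = $184.42
Total = $371.92 ≈ $372

$372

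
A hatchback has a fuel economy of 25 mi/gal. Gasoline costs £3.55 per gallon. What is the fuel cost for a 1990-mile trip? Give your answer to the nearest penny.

£282.58

Fuel = 1990 mi / 25 mpg = 79.6 gal
Cost = 79.6 gal × £3.55/gal = £282.58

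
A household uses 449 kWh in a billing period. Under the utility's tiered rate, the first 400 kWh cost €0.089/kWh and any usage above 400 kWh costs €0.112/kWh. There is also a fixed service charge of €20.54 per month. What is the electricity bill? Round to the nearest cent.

First 400 kWh × €0.089 = €35.60
Remaining 49 kWh × €0.112 = €5.49
Energy charge = €41.09; + service €20.54 = €61.63

€61.63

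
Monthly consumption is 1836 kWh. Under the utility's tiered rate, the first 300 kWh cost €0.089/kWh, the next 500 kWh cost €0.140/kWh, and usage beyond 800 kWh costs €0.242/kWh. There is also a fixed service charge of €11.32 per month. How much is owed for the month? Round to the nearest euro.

First 300 kWh × €0.089 = €26.70
Next 500 kWh × €0.140 = €70.00
Remaining 1036 kWh × €0.242 = €250.71
Energy charge = €347.41; + service €11.32 = €358.73 ≈ €359

€359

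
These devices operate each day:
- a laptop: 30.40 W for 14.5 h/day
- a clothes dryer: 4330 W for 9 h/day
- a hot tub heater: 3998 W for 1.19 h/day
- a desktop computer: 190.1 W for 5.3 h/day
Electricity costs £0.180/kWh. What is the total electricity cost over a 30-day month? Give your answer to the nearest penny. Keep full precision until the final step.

laptop: 30.40 W × 14.5 h × 30 d = 13,224 Wh = 13.22 kWh
clothes dryer: 4330 W × 9 h × 30 d = 1,169,100 Wh = 1,169 kWh
hot tub heater: 3998 W × 1.19 h × 30 d = 142,729 Wh = 142.7 kWh
desktop computer: 190.1 W × 5.3 h × 30 d = 30,226 Wh = 30.23 kWh
Total energy = 13.22 + 1,169 + 142.7 + 30.23 = 1,355 kWh
Cost = 1,355 kWh × £0.180 = £243.95

£243.95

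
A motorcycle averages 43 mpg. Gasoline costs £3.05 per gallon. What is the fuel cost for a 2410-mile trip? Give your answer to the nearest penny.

£170.94

Fuel = 2410 mi / 43 mpg = 56.05 gal
Cost = 56.05 gal × £3.05/gal = £170.94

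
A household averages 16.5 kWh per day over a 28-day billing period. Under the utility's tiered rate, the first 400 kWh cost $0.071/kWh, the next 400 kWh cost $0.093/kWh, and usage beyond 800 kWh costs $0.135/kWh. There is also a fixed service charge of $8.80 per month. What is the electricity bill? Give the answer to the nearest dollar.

$43

Usage = 16.5 kWh/day × 28 days = 462 kWh
First 400 kWh × $0.071 = $28.40
Next 62 kWh × $0.093 = $5.77
Remaining tier: 0 kWh (not reached)
Energy charge = $34.17; + service $8.80 = $42.97 ≈ $43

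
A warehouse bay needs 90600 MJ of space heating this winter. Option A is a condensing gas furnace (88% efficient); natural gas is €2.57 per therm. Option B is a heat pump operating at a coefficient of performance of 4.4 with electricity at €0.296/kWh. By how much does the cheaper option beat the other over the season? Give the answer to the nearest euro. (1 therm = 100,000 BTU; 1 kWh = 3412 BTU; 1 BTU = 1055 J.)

Heat load = 90600 MJ = 90,600,000,000 J / 1055 = 85,876,777 BTU
Gas: input = 85,876,777 / 0.88 = 97,587,247 BTU = 975.9 therm → 975.9 × €2.57 = €2,507.99
Heat pump: 85,876,777 BTU / 3412 = 25,170 kWh heat; / 4.4 = 5,720 kWh in → × €0.296 = €1,693.19
Difference = |€2,507.99 − €1,693.19| = €814.80 ≈ €815

€815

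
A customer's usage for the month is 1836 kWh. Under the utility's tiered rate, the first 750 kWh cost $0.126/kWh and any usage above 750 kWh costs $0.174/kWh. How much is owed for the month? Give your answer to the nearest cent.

First 750 kWh × $0.126 = $94.50
Remaining 1086 kWh × $0.174 = $188.96
Total = $283.46

$283.46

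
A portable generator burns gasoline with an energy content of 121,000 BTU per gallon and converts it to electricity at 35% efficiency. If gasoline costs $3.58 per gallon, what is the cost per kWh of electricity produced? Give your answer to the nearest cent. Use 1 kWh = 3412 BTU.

Electrical output per gallon = 121,000 BTU × 0.35 / 3412 BTU/kWh = 12.41 kWh
Cost per kWh = $3.58 / 12.41 kWh = $0.288

$0.29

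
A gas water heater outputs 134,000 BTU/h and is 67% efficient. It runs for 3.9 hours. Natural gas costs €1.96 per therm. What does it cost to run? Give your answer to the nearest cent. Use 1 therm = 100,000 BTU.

€15.29

Heat delivered = 134,000 BTU/h × 3.9 h = 522,600 BTU
Gas input = 522,600 / 0.67 = 780,000 BTU
= 780,000 / 100,000 = 7.8 therm
Cost = 7.8 × €1.96/therm = €15.29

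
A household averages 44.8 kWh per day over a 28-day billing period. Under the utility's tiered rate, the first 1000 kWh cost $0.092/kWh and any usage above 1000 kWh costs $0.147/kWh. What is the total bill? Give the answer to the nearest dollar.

$129

Usage = 44.8 kWh/day × 28 days = 1254.4 kWh
First 1000 kWh × $0.092 = $92.00
Remaining 254.4 kWh × $0.147 = $37.40
Total = $129.40 ≈ $129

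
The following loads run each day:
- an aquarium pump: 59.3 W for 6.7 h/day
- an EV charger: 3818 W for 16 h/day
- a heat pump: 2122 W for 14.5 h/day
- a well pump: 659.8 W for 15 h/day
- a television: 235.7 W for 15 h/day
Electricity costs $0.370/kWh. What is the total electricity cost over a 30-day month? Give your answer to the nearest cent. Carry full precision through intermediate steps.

$1173.12

aquarium pump: 59.3 W × 6.7 h × 30 d = 11,919 Wh = 11.92 kWh
EV charger: 3818 W × 16 h × 30 d = 1,832,640 Wh = 1,833 kWh
heat pump: 2122 W × 14.5 h × 30 d = 923,070 Wh = 923.1 kWh
well pump: 659.8 W × 15 h × 30 d = 296,910 Wh = 296.9 kWh
television: 235.7 W × 15 h × 30 d = 106,065 Wh = 106.1 kWh
Total energy = 11.92 + 1,833 + 923.1 + 296.9 + 106.1 = 3,171 kWh
Cost = 3,171 kWh × $0.370 = $1,173.12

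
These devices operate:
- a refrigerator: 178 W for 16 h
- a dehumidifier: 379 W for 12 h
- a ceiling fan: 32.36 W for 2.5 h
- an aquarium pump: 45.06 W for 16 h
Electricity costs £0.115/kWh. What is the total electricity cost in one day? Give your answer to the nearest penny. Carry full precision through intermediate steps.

£0.94

refrigerator: 178 W × 16 h = 2,848 Wh = 2.848 kWh
dehumidifier: 379 W × 12 h = 4,548 Wh = 4.548 kWh
ceiling fan: 32.36 W × 2.5 h = 81 Wh = 0.0809 kWh
aquarium pump: 45.06 W × 16 h = 721 Wh = 0.721 kWh
Total energy = 2.848 + 4.548 + 0.0809 + 0.721 = 8.198 kWh
Cost = 8.198 kWh × £0.115 = £0.94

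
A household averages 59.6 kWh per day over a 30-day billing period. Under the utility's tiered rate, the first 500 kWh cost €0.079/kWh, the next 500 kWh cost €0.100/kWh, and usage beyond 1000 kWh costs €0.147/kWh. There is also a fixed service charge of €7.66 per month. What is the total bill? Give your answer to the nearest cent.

Usage = 59.6 kWh/day × 30 days = 1788 kWh
First 500 kWh × €0.079 = €39.50
Next 500 kWh × €0.100 = €50.00
Remaining 788 kWh × €0.147 = €115.84
Energy charge = €205.34; + service €7.66 = €213.00

€213.00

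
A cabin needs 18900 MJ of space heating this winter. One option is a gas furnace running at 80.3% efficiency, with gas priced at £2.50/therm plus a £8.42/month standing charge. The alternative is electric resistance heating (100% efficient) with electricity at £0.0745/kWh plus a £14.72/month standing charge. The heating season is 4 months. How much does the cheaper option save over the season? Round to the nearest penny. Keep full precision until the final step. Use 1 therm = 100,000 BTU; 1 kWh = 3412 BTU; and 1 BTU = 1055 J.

Heat load = 18900 MJ = 18,900,000,000 J / 1055 = 17,914,692 BTU
Gas: input = 17,914,692 / 0.803 = 22,309,704 BTU = 223.1 therm → 223.1 × £2.50 = £557.74; + 4 × £8.42 standing = £591.42
Electric: 17,914,692 BTU / 3412 = 5,250 kWh → × £0.0745 = £391.16; + 4 × £14.72 standing = £450.04
Difference = |£591.42 − £450.04| = £141.38

£141.38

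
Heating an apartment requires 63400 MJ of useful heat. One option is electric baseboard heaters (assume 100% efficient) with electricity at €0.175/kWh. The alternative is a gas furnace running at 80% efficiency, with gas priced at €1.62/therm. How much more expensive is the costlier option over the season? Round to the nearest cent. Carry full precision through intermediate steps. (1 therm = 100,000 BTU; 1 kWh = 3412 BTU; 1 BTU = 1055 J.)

€1865.32

Heat load = 63400 MJ = 63,400,000,000 J / 1055 = 60,094,787 BTU
Gas: input = 60,094,787 / 0.80 = 75,118,483 BTU = 751.2 therm → 751.2 × €1.62 = €1,216.92
Electric: 60,094,787 BTU / 3412 = 17,610 kWh → × €0.175 = €3,082.24
Difference = |€1,216.92 − €3,082.24| = €1,865.32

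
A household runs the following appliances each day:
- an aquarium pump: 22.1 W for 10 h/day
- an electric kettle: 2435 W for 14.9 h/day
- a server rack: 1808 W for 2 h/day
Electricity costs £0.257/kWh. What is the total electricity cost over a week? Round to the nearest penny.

£72.17

aquarium pump: 22.1 W × 10 h × 7 d = 1,547 Wh = 1.547 kWh
electric kettle: 2435 W × 14.9 h × 7 d = 253,970 Wh = 254 kWh
server rack: 1808 W × 2 h × 7 d = 25,312 Wh = 25.31 kWh
Total energy = 1.547 + 254 + 25.31 = 280.8 kWh
Cost = 280.8 kWh × £0.257 = £72.17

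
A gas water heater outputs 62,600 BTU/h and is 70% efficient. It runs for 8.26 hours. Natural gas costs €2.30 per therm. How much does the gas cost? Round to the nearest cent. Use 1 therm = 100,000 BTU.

Heat delivered = 62,600 BTU/h × 8.26 h = 517,076 BTU
Gas input = 517,076 / 0.70 = 738,680 BTU
= 738,680 / 100,000 = 7.387 therm
Cost = 7.387 × €2.30/therm = €16.99

€16.99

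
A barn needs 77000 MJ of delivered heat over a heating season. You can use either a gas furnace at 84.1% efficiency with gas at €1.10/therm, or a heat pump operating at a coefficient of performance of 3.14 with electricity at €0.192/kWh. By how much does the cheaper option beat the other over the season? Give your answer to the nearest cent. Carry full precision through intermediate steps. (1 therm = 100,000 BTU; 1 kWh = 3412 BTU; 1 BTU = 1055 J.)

€353.35

Heat load = 77000 MJ = 77,000,000,000 J / 1055 = 72,985,782 BTU
Gas: input = 72,985,782 / 0.841 = 86,784,521 BTU = 867.8 therm → 867.8 × €1.10 = €954.63
Heat pump: 72,985,782 BTU / 3412 = 21,390 kWh heat; / 3.14 = 6,812 kWh in → × €0.192 = €1,307.98
Difference = |€954.63 − €1,307.98| = €353.35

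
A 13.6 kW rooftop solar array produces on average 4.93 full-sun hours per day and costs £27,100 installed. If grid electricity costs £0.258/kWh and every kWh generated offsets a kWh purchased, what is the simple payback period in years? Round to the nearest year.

4 years

Daily generation = 13.6 kW × 4.93 h = 67.05 kWh
Annual generation = 67.05 × 365 = 24473 kWh
Annual savings = 24473 × £0.258 = £6,313.91
Payback = £27,100 / £6,313.91 = 4.29 years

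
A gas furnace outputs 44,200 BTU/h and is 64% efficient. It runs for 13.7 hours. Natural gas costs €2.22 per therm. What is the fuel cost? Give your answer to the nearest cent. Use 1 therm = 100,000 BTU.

€21.00

Heat delivered = 44,200 BTU/h × 13.7 h = 605,540 BTU
Gas input = 605,540 / 0.64 = 946,156 BTU
= 946,156 / 100,000 = 9.462 therm
Cost = 9.462 × €2.22/therm = €21.00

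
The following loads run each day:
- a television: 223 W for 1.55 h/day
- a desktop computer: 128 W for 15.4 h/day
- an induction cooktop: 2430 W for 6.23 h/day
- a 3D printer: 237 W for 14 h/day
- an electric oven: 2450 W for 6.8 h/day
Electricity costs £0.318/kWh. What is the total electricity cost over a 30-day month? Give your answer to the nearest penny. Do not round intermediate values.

£357.12

television: 223 W × 1.55 h × 30 d = 10,370 Wh = 10.37 kWh
desktop computer: 128 W × 15.4 h × 30 d = 59,136 Wh = 59.14 kWh
induction cooktop: 2430 W × 6.23 h × 30 d = 454,167 Wh = 454.2 kWh
3D printer: 237 W × 14 h × 30 d = 99,540 Wh = 99.54 kWh
electric oven: 2450 W × 6.8 h × 30 d = 499,800 Wh = 499.8 kWh
Total energy = 10.37 + 59.14 + 454.2 + 99.54 + 499.8 = 1,123 kWh
Cost = 1,123 kWh × £0.318 = £357.12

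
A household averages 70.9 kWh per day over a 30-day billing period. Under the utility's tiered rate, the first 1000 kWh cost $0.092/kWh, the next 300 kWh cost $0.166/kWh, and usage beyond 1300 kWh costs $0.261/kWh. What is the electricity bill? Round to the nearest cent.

Usage = 70.9 kWh/day × 30 days = 2127 kWh
First 1000 kWh × $0.092 = $92.00
Next 300 kWh × $0.166 = $49.80
Remaining 827 kWh × $0.261 = $215.85
Total = $357.65

$357.65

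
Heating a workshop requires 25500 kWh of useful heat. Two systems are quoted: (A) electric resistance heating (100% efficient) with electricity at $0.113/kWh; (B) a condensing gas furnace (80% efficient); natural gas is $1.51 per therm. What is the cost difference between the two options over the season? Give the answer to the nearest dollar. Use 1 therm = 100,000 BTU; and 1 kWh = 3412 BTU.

Heat load = 25500 kWh × 3412 = 87,006,000 BTU
Gas: input = 87,006,000 / 0.80 = 108,757,500 BTU = 1,088 therm → 1,088 × $1.51 = $1,642.24
Electric: 87,006,000 BTU / 3412 = 25,500 kWh → × $0.113 = $2,881.50
Difference = |$1,642.24 − $2,881.50| = $1,239.26 ≈ $1239

$1239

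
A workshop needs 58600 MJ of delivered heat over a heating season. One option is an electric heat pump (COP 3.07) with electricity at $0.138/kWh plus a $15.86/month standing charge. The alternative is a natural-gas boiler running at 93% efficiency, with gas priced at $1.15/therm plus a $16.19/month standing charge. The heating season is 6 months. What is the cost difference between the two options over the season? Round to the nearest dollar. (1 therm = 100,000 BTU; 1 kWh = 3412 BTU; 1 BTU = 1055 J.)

Heat load = 58600 MJ = 58,600,000,000 J / 1055 = 55,545,024 BTU
Gas: input = 55,545,024 / 0.93 = 59,725,832 BTU = 597.3 therm → 597.3 × $1.15 = $686.85; + 6 × $16.19 standing = $783.99
Heat pump: 55,545,024 BTU / 3412 = 16,280 kWh heat; / 3.07 = 5,303 kWh in → × $0.138 = $731.77; + 6 × $15.86 standing = $826.93
Difference = |$783.99 − $826.93| = $42.95 ≈ $43

$43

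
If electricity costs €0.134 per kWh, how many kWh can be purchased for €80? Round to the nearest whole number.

€80 / €0.134 per kWh = 597 kWh

597 kWh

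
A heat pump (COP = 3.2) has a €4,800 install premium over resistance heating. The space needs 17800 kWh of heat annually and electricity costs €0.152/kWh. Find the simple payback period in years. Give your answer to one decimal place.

2.6 years

Resistance: 17800 kWh × €0.152 = €2,705.60/yr
Heat pump: 17800 / 3.2 = 5562 kWh in → × €0.152 = €845.50/yr
Annual savings = €1,860.10
Payback = €4,800 / €1,860.10 = 2.58 years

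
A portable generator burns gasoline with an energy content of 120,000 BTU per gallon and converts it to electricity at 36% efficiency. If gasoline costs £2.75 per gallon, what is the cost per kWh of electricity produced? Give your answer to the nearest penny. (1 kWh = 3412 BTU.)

£0.22

Electrical output per gallon = 120,000 BTU × 0.36 / 3412 BTU/kWh = 12.66 kWh
Cost per kWh = £2.75 / 12.66 kWh = £0.217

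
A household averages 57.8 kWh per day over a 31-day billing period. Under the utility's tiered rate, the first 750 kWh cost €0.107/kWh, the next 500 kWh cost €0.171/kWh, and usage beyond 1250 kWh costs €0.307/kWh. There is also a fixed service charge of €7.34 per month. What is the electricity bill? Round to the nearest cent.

Usage = 57.8 kWh/day × 31 days = 1791.8 kWh
First 750 kWh × €0.107 = €80.25
Next 500 kWh × €0.171 = €85.50
Remaining 541.8 kWh × €0.307 = €166.33
Energy charge = €332.08; + service €7.34 = €339.42

€339.42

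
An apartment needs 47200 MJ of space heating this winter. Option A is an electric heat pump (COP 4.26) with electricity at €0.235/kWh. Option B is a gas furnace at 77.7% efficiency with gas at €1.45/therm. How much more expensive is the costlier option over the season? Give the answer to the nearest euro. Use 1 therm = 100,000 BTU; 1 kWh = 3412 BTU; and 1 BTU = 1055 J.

€112

Heat load = 47200 MJ = 47,200,000,000 J / 1055 = 44,739,336 BTU
Gas: input = 44,739,336 / 0.777 = 57,579,584 BTU = 575.8 therm → 575.8 × €1.45 = €834.90
Heat pump: 44,739,336 BTU / 3412 = 13,110 kWh heat; / 4.26 = 3,078 kWh in → × €0.235 = €723.33
Difference = |€834.90 − €723.33| = €111.57 ≈ €112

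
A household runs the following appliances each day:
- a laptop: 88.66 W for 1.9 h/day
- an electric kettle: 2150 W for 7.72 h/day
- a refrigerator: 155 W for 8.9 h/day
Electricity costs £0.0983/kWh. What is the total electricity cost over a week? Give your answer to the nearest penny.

laptop: 88.66 W × 1.9 h × 7 d = 1,179 Wh = 1.179 kWh
electric kettle: 2150 W × 7.72 h × 7 d = 116,186 Wh = 116.2 kWh
refrigerator: 155 W × 8.9 h × 7 d = 9,656 Wh = 9.656 kWh
Total energy = 1.179 + 116.2 + 9.656 = 127 kWh
Cost = 127 kWh × £0.0983 = £12.49

£12.49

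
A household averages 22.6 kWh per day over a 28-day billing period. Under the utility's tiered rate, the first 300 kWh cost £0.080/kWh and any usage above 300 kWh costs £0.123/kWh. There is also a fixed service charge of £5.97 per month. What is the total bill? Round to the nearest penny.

£70.90

Usage = 22.6 kWh/day × 28 days = 632.8 kWh
First 300 kWh × £0.080 = £24.00
Remaining 332.8 kWh × £0.123 = £40.93
Energy charge = £64.93; + service £5.97 = £70.90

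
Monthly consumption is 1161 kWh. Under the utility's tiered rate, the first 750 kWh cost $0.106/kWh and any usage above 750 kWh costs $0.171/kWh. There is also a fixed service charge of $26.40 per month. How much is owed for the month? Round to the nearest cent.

$176.18

First 750 kWh × $0.106 = $79.50
Remaining 411 kWh × $0.171 = $70.28
Energy charge = $149.78; + service $26.40 = $176.18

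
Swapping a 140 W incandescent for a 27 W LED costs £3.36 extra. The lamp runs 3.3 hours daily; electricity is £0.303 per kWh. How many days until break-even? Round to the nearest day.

Power saved = 140 − 27 = 113 W
Daily energy saved = 113 W × 3.3 h = 372.9 Wh = 0.3729 kWh
Daily savings = 0.3729 × £0.303 = £0.1130
Payback = £3.36 / £0.1130 per day = 29.74 days

30 days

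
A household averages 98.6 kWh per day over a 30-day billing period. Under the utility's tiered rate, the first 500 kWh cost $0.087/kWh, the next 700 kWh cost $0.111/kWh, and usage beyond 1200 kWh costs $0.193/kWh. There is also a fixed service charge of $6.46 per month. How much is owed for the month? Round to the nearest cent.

$466.95

Usage = 98.6 kWh/day × 30 days = 2958 kWh
First 500 kWh × $0.087 = $43.50
Next 700 kWh × $0.111 = $77.70
Remaining 1758 kWh × $0.193 = $339.29
Energy charge = $460.49; + service $6.46 = $466.95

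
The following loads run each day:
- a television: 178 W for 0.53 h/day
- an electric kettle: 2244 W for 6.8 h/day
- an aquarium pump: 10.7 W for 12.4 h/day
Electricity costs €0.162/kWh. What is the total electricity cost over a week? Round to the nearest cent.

€17.56

television: 178 W × 0.53 h × 7 d = 660 Wh = 0.6604 kWh
electric kettle: 2244 W × 6.8 h × 7 d = 106,814 Wh = 106.8 kWh
aquarium pump: 10.7 W × 12.4 h × 7 d = 929 Wh = 0.9288 kWh
Total energy = 0.6604 + 106.8 + 0.9288 = 108.4 kWh
Cost = 108.4 kWh × €0.162 = €17.56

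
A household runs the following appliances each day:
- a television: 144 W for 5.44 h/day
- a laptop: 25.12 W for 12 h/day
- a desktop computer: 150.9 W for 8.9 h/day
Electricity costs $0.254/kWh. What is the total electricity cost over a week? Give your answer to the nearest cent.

$4.32

television: 144 W × 5.44 h × 7 d = 5,484 Wh = 5.484 kWh
laptop: 25.12 W × 12 h × 7 d = 2,110 Wh = 2.11 kWh
desktop computer: 150.9 W × 8.9 h × 7 d = 9,401 Wh = 9.401 kWh
Total energy = 5.484 + 2.11 + 9.401 = 16.99 kWh
Cost = 16.99 kWh × $0.254 = $4.32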